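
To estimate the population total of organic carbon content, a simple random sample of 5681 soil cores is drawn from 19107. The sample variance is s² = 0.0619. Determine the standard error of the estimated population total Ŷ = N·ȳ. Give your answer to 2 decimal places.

Var(Ŷ) = N²·Var(ȳ) = N²·(1 − n/N)·s²/n.
f = 5681/19107 = 0.29732559; Var(ȳ) = 0.70267441·0.0619/5681 = 7.6563186 × 10^-6.
Var(Ŷ) = 19107² · (7.6563186 × 10^-6) = 2795.1493.
SE(Ŷ) = √(2795.1493) = 52.87.

52.87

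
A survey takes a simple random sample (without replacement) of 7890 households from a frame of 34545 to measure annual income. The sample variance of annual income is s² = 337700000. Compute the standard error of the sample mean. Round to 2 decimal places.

181.73

Under SRS without replacement, Var(ȳ) = (1 − f)·s²/n with f = n/N = 7890/34545 = 0.22839774.
Var(ȳ) = (1 − 0.22839774)·337700000/7890 = 0.77160226·42801.014 = 33025.359.
SE(ȳ) = √(33025.359) = 181.73.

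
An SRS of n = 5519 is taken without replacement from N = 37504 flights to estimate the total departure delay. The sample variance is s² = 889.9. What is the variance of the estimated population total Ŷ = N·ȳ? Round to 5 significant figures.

1.9342 × 10^8

Var(Ŷ) = N²·Var(ȳ) = N²·(1 − n/N)·s²/n.
f = 5519/37504 = 0.14715764; Var(ȳ) = 0.85284236·889.9/5519 = 0.13751484.
Var(Ŷ) = 37504² · 0.13751484 = 1.934215 × 10^8.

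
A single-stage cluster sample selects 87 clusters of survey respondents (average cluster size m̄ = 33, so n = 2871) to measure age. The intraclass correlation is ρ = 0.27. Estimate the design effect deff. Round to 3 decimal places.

9.640

deff = 1 + (33 − 1)·0.27 = 1 + 8.64 = 9.64.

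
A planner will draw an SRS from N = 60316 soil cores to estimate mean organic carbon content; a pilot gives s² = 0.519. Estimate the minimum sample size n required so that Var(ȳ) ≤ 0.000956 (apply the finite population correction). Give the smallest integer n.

539

Without fpc, n₀ = s²/D = 0.519/0.000956 = 542.8870.
With fpc, (1 − n/N)·s²/n ≤ D requires n ≥ n₀/(1 + n₀/N) = 542.8870/(1 + 542.8870/60316) = 538.0442.
Rounding up, n = 539.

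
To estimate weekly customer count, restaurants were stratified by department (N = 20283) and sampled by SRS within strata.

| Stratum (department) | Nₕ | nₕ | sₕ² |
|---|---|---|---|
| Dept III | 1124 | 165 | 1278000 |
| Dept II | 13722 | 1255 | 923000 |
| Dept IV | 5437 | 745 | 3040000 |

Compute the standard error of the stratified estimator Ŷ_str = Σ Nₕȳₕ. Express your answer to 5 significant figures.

488120

Var(Ŷ_str) = Σₕ Nₕ²(1 − fₕ)sₕ²/nₕ.
Dept III: 1124²·(1 − 165/1124)·1278000/165 = 8.3489494 × 10^9.
Dept II: 13722²·(1 − 1255/13722)·923000/1255 = 1.2581643 × 10^11.
Dept IV: 5437²·(1 − 745/5437)·3040000/745 = 1.0409615 × 10^11.
Sum = 2.3826153 × 10^11.
SE = √(2.3826153 × 10^11) = 488120.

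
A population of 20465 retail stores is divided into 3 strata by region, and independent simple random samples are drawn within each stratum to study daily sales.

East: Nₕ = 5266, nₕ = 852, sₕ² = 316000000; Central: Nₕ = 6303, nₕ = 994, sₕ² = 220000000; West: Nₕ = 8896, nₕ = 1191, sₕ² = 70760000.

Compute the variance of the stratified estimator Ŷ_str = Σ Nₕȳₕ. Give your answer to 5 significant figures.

Var(Ŷ_str) = Σₕ Nₕ²(1 − fₕ)sₕ²/nₕ.
East: 5266²·(1 − 852/5266)·316000000/852 = 8.6210601 × 10^12.
Central: 6303²·(1 − 994/6303)·220000000/994 = 7.4062152 × 10^12.
West: 8896²·(1 − 1191/8896)·70760000/1191 = 4.0723348 × 10^12.
Sum = 2.009961 × 10^13.

2.0100 × 10^13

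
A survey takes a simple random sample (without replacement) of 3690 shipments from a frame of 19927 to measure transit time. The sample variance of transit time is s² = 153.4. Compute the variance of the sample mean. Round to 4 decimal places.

0.0339

Under SRS without replacement, Var(ȳ) = (1 − f)·s²/n with f = n/N = 3690/19927 = 0.18517589.
Var(ȳ) = (1 − 0.18517589)·153.4/3690 = 0.81482411·0.041571816 = 0.033873718.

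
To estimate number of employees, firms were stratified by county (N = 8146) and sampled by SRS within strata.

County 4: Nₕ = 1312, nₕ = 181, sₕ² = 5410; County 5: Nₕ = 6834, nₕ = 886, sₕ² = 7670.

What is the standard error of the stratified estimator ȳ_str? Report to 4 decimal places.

Var(ȳ_str) = Σₕ Wₕ²(1 − fₕ)sₕ²/nₕ with Wₕ = Nₕ/N, N = 8146.
County 4: Wₕ = 0.16106064; term = 0.16106064²·(1 − 0.13795732)·5410/181 = 0.66838442.
County 5: Wₕ = 0.83893936; term = 0.83893936²·(1 − 0.12964589)·7670/886 = 5.3029651.
Sum = 5.9713495.
SE = √(5.9713495) = 2.4436.

2.4436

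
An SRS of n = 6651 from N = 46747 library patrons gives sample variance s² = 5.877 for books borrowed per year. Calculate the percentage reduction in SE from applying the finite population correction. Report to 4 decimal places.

7.3866

f = n/N = 6651/46747 = 0.14227651.
SE_no-fpc = √(s²/n) = 0.029725856; SE_fpc = √((1−f)s²/n) = 0.027530115.
Ratio = √(1−f) = 0.92613362. Reduction = 100·(1 − 0.92613362) = 7.3866%.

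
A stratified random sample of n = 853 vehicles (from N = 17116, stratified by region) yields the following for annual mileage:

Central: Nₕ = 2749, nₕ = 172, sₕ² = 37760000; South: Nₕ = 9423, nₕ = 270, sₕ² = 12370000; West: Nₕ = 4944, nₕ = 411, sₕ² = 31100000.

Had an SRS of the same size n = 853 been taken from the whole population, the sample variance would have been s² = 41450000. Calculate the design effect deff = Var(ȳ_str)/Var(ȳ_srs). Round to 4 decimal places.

0.5325

Var(ȳ_str) = Σ Wₕ²(1−fₕ)sₕ²/nₕ with Wₕ = Nₕ/17116:
  Central: (2749/17116)²·(1−172/2749)·37760000/172 = 5308.6995
  South: (9423/17116)²·(1−270/9423)·12370000/270 = 13488.201
  West: (4944/17116)²·(1−411/4944)·31100000/411 = 5788.662
  → Var(ȳ_str) = 24585.563.
Var(ȳ_srs) = (1 − 853/17116)·41450000/853 = 46171.49.
deff = 24585.563 / 46171.49 = 0.5325.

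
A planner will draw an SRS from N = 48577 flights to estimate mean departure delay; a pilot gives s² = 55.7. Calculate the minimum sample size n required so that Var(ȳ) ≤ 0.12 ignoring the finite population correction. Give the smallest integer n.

Without fpc, n₀ = s²/D = 55.7/0.12 = 464.1667.
Rounding up, n = 465.

465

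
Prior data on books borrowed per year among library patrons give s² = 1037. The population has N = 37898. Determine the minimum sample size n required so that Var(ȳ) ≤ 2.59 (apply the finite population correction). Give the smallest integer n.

Without fpc, n₀ = s²/D = 1037/2.59 = 400.3861.
With fpc, (1 − n/N)·s²/n ≤ D requires n ≥ n₀/(1 + n₀/N) = 400.3861/(1 + 400.3861/37898) = 396.2003.
Rounding up, n = 397.

397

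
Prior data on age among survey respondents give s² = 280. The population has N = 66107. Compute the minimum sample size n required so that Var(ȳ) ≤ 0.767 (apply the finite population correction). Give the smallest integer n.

364

Without fpc, n₀ = s²/D = 280/0.767 = 365.0587.
With fpc, (1 − n/N)·s²/n ≤ D requires n ≥ n₀/(1 + n₀/N) = 365.0587/(1 + 365.0587/66107) = 363.0538.
Rounding up, n = 364.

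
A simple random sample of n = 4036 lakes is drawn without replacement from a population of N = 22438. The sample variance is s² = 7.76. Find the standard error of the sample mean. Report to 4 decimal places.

0.0397

Under SRS without replacement, Var(ȳ) = (1 − f)·s²/n with f = n/N = 4036/22438 = 0.17987343.
Var(ȳ) = (1 − 0.17987343)·7.76/4036 = 0.82012657·0.0019226957 = 0.0015768539.
SE(ȳ) = √(0.0015768539) = 0.0397.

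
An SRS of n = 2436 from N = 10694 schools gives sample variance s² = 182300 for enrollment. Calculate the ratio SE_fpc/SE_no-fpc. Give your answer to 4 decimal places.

0.8788

f = n/N = 2436/10694 = 0.22779128.
SE_no-fpc = √(s²/n) = 8.6507685; SE_fpc = √((1−f)s²/n) = 7.6018981.
Ratio = √(1−f) = 0.87875407.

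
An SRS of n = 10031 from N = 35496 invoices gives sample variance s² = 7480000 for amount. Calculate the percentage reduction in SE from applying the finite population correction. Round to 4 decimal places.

15.3002

f = n/N = 10031/35496 = 0.28259522.
SE_no-fpc = √(s²/n) = 27.307295; SE_fpc = √((1−f)s²/n) = 23.129211.
Ratio = √(1−f) = 0.84699751. Reduction = 100·(1 − 0.84699751) = 15.3002%.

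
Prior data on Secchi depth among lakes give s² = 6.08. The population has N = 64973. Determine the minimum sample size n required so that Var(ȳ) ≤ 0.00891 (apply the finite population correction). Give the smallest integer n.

676

Without fpc, n₀ = s²/D = 6.08/0.00891 = 682.3793.
With fpc, (1 − n/N)·s²/n ≤ D requires n ≥ n₀/(1 + n₀/N) = 682.3793/(1 + 682.3793/64973) = 675.2871.
Rounding up, n = 676.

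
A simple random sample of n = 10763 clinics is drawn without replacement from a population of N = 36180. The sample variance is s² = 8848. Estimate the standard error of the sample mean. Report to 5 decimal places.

0.75995

Under SRS without replacement, Var(ȳ) = (1 − f)·s²/n with f = n/N = 10763/36180 = 0.29748480.
Var(ȳ) = (1 − 0.29748480)·8848/10763 = 0.70251520·0.82207563 = 0.57752063.
SE(ȳ) = √(0.57752063) = 0.75995.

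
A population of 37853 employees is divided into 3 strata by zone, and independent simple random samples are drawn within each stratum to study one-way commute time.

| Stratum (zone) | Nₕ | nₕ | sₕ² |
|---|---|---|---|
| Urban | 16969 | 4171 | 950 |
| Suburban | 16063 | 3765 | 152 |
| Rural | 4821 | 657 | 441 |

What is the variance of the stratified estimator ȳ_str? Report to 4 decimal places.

0.0495

Var(ȳ_str) = Σₕ Wₕ²(1 − fₕ)sₕ²/nₕ with Wₕ = Nₕ/N, N = 37853.
Urban: Wₕ = 0.44828679; term = 0.44828679²·(1 − 0.24580117)·950/4171 = 0.034520825.
Suburban: Wₕ = 0.42435210; term = 0.42435210²·(1 − 0.23438959)·152/3765 = 0.005565948.
Rural: Wₕ = 0.12736111; term = 0.12736111²·(1 − 0.13627878)·441/657 = 0.0094041698.
Sum = 0.049490943.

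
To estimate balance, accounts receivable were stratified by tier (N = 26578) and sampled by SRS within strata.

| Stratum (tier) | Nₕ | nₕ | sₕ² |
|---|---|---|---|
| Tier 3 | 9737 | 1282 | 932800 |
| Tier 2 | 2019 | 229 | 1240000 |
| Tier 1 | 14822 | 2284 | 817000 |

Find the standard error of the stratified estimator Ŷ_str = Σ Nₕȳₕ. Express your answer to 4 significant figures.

382000

Var(Ŷ_str) = Σₕ Nₕ²(1 − fₕ)sₕ²/nₕ.
Tier 3: 9737²·(1 − 1282/9737)·932800/1282 = 5.990172 × 10^10.
Tier 2: 2019²·(1 − 229/2019)·1240000/229 = 1.9569312 × 10^10.
Tier 1: 14822²·(1 − 2284/14822)·817000/2284 = 6.6475411 × 10^10.
Sum = 1.4594644 × 10^11.
SE = √(1.4594644 × 10^11) = 382000.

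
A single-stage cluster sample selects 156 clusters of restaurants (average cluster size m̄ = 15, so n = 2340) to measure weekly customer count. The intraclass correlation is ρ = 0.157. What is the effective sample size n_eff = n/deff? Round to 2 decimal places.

deff = 1 + (15 − 1)·0.157 = 1 + 2.198 = 3.198.
n_eff = 2340 / 3.198 = 731.71.

731.71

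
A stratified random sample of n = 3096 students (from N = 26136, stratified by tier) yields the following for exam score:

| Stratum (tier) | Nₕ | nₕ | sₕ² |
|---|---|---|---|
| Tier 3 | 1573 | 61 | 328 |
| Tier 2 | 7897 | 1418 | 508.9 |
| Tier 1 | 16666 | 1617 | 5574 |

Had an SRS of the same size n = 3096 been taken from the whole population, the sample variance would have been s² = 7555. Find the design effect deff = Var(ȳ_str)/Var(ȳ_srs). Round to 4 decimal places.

0.6096

Var(ȳ_str) = Σ Wₕ²(1−fₕ)sₕ²/nₕ with Wₕ = Nₕ/26136:
  Tier 3: (1573/26136)²·(1−61/1573)·328/61 = 0.018721743
  Tier 2: (7897/26136)²·(1−1418/7897)·508.9/1418 = 0.026881166
  Tier 1: (16666/26136)²·(1−1617/16666)·5574/1617 = 1.2656619
  → Var(ȳ_str) = 1.3112648.
Var(ȳ_srs) = (1 − 3096/26136)·7555/3096 = 2.1511806.
deff = 1.3112648 / 2.1511806 = 0.6096.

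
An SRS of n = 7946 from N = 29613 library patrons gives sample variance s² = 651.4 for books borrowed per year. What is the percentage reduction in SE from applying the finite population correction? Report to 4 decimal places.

f = n/N = 7946/29613 = 0.26832810.
SE_no-fpc = √(s²/n) = 0.28631862; SE_fpc = √((1−f)s²/n) = 0.24491071.
Ratio = √(1−f) = 0.85537822. Reduction = 100·(1 − 0.85537822) = 14.4622%.

14.4622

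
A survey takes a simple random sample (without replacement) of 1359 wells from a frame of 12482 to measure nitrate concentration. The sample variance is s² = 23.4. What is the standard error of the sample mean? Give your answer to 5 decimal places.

Under SRS without replacement, Var(ȳ) = (1 − f)·s²/n with f = n/N = 1359/12482 = 0.10887678.
Var(ȳ) = (1 − 0.10887678)·23.4/1359 = 0.89112322·0.017218543 = 0.015343843.
SE(ȳ) = √(0.015343843) = 0.12387.

0.12387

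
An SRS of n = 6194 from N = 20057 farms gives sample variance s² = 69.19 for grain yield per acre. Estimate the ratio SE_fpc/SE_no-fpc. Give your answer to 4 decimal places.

f = n/N = 6194/20057 = 0.30881986.
SE_no-fpc = √(s²/n) = 0.10569053; SE_fpc = √((1−f)s²/n) = 0.087868192.
Ratio = √(1−f) = 0.83137244.

0.8314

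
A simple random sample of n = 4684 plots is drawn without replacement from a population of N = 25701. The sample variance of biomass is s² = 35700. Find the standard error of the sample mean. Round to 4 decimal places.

Under SRS without replacement, Var(ȳ) = (1 − f)·s²/n with f = n/N = 4684/25701 = 0.18224972.
Var(ȳ) = (1 − 0.18224972)·35700/4684 = 0.81775028·7.6216909 = 6.2326399.
SE(ȳ) = √(6.2326399) = 2.4965.

2.4965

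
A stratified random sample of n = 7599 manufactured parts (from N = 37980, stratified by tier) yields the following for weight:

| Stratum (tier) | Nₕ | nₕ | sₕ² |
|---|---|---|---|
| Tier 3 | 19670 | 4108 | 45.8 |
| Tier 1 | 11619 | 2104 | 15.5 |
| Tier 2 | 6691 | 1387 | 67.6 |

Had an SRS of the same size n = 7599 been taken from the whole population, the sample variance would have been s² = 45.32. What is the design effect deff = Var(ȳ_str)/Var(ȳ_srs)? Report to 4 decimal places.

0.8656

Var(ȳ_str) = Σ Wₕ²(1−fₕ)sₕ²/nₕ with Wₕ = Nₕ/37980:
  Tier 3: (19670/37980)²·(1−4108/19670)·45.8/4108 = 0.0023658919
  Tier 1: (11619/37980)²·(1−2104/11619)·15.5/2104 = 5.6461653 × 10^-4
  Tier 2: (6691/37980)²·(1−1387/6691)·67.6/1387 = 0.0011990985
  → Var(ȳ_str) = 0.0041296069.
Var(ȳ_srs) = (1 − 7599/37980)·45.32/7599 = 0.004770683.
deff = 0.0041296069 / 0.004770683 = 0.8656.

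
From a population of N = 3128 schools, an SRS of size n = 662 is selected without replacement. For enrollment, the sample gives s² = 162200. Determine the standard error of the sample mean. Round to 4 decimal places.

Under SRS without replacement, Var(ȳ) = (1 − f)·s²/n with f = n/N = 662/3128 = 0.21163683.
Var(ȳ) = (1 − 0.21163683)·162200/662 = 0.78836317·245.01511 = 193.16089.
SE(ȳ) = √(193.16089) = 13.8982.

13.8982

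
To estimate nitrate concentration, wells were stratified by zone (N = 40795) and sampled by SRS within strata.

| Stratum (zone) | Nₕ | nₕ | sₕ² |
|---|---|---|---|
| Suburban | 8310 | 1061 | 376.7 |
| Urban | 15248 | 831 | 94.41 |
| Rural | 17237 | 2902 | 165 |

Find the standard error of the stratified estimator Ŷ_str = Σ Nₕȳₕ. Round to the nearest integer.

7772

Var(Ŷ_str) = Σₕ Nₕ²(1 − fₕ)sₕ²/nₕ.
Suburban: 8310²·(1 − 1061/8310)·376.7/1061 = 2.1387467 × 10^7.
Urban: 15248²·(1 − 831/15248)·94.41/831 = 2.4974957 × 10^7.
Rural: 17237²·(1 − 2902/17237)·165/2902 = 1.4049016 × 10^7.
Sum = 6.041144 × 10^7.
SE = √(6.041144 × 10^7) = 7772.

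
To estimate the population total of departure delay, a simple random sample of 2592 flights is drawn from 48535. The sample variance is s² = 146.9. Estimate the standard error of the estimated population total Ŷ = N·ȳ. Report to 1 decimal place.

Var(Ŷ) = N²·Var(ȳ) = N²·(1 − n/N)·s²/n.
f = 2592/48535 = 0.05340476; Var(ȳ) = 0.94659524·146.9/2592 = 0.053647701.
Var(Ŷ) = 48535² · 0.053647701 = 1.26375 × 10^8.
SE(Ŷ) = √(1.26375 × 10^8) = 11241.7.

11241.7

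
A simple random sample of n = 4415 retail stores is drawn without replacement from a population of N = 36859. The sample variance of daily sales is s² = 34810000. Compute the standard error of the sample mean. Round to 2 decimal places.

Under SRS without replacement, Var(ȳ) = (1 − f)·s²/n with f = n/N = 4415/36859 = 0.11978079.
Var(ȳ) = (1 − 0.11978079)·34810000/4415 = 0.88021921·7884.4847 = 6940.0749.
SE(ȳ) = √(6940.0749) = 83.31.

83.31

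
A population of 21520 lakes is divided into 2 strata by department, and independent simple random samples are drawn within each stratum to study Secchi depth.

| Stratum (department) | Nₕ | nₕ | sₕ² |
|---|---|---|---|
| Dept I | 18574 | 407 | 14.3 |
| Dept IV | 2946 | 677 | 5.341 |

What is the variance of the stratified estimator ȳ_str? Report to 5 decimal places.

0.02571

Var(ȳ_str) = Σₕ Wₕ²(1 − fₕ)sₕ²/nₕ with Wₕ = Nₕ/N, N = 21520.
Dept I: Wₕ = 0.86310409; term = 0.86310409²·(1 − 0.02191235)·14.3/407 = 0.025600341.
Dept IV: Wₕ = 0.13689591; term = 0.13689591²·(1 − 0.22980312)·5.341/677 = 1.1387191 × 10^-4.
Sum = 0.025714213.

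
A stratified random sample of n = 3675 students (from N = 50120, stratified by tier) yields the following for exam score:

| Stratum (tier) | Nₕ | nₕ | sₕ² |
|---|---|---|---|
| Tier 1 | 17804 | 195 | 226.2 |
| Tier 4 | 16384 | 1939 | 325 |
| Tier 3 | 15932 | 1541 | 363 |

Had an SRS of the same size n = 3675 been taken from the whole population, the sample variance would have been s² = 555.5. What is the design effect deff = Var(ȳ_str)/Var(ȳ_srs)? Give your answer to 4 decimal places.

Var(ȳ_str) = Σ Wₕ²(1−fₕ)sₕ²/nₕ with Wₕ = Nₕ/50120:
  Tier 1: (17804/50120)²·(1−195/17804)·226.2/195 = 0.14477319
  Tier 4: (16384/50120)²·(1−1939/16384)·325/1939 = 0.01579141
  Tier 3: (15932/50120)²·(1−1541/15932)·363/1541 = 0.021500231
  → Var(ȳ_str) = 0.18206483.
Var(ȳ_srs) = (1 − 3675/50120)·555.5/3675 = 0.14007306.
deff = 0.18206483 / 0.14007306 = 1.2998.

1.2998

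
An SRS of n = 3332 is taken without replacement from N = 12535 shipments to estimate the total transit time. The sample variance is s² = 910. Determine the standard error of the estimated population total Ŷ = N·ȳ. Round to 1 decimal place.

Var(Ŷ) = N²·Var(ȳ) = N²·(1 − n/N)·s²/n.
f = 3332/12535 = 0.26581572; Var(ȳ) = 0.73418428·910/3332 = 0.20051251.
Var(Ŷ) = 12535² · 0.20051251 = 3.1505774 × 10^7.
SE(Ŷ) = √(3.1505774 × 10^7) = 5613.0.

5613.0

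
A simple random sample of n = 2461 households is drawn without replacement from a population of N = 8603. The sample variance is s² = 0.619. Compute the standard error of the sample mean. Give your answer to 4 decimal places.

Under SRS without replacement, Var(ȳ) = (1 − f)·s²/n with f = n/N = 2461/8603 = 0.28606300.
Var(ȳ) = (1 − 0.28606300)·0.619/2461 = 0.71393700·2.5152377 × 10^-4 = 1.7957213 × 10^-4.
SE(ȳ) = √(1.7957213 × 10^-4) = 0.0134.

0.0134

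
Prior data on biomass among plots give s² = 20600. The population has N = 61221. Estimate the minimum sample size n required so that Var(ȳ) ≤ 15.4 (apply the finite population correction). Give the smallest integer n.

Without fpc, n₀ = s²/D = 20600/15.4 = 1337.6623.
With fpc, (1 − n/N)·s²/n ≤ D requires n ≥ n₀/(1 + n₀/N) = 1337.6623/(1 + 1337.6623/61221) = 1309.0597.
Rounding up, n = 1310.

1310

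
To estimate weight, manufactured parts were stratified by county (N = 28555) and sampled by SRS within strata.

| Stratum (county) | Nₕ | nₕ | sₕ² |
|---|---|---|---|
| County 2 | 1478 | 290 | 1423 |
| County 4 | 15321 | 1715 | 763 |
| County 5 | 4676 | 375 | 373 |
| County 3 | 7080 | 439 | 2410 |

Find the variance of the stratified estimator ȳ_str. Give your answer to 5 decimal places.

Var(ȳ_str) = Σₕ Wₕ²(1 − fₕ)sₕ²/nₕ with Wₕ = Nₕ/N, N = 28555.
County 2: Wₕ = 0.05175976; term = 0.05175976²·(1 − 0.19621110)·1423/290 = 0.010566556.
County 4: Wₕ = 0.53654351; term = 0.53654351²·(1 − 0.11193786)·763/1715 = 0.11374012.
County 5: Wₕ = 0.16375416; term = 0.16375416²·(1 − 0.08019675)·373/375 = 0.024533368.
County 3: Wₕ = 0.24794257; term = 0.24794257²·(1 − 0.06200565)·2410/439 = 0.31655919.
Sum = 0.46539923.

0.46540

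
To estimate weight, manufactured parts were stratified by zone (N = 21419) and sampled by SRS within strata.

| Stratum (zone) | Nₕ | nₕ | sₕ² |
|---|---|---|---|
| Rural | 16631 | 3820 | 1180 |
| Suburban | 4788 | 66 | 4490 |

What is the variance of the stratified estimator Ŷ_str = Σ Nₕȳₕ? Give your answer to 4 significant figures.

Var(Ŷ_str) = Σₕ Nₕ²(1 − fₕ)sₕ²/nₕ.
Rural: 16631²·(1 − 3820/16631)·1180/3820 = 6.5814266 × 10^7.
Suburban: 4788²·(1 − 66/4788)·4490/66 = 1.5380928 × 10^9.
Sum = 1.6039071 × 10^9.

1.604 × 10^9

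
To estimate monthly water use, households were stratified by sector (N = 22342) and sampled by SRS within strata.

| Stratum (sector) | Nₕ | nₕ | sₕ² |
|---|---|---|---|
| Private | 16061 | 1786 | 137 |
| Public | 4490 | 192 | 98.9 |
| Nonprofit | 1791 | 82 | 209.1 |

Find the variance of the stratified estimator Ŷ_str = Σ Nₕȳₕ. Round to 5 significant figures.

3.5332 × 10^7

Var(Ŷ_str) = Σₕ Nₕ²(1 − fₕ)sₕ²/nₕ.
Private: 16061²·(1 − 1786/16061)·137/1786 = 1.758684 × 10^7.
Public: 4490²·(1 − 192/4490)·98.9/192 = 9.9404905 × 10^6.
Nonprofit: 1791²·(1 − 82/1791)·209.1/82 = 7.8050884 × 10^6.
Sum = 3.5332419 × 10^7.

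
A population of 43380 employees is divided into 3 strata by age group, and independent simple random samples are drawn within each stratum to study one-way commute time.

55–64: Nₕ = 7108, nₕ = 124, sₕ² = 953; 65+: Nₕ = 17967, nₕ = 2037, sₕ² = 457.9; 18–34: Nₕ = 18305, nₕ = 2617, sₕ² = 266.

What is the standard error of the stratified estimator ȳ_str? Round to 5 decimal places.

Var(ȳ_str) = Σₕ Wₕ²(1 − fₕ)sₕ²/nₕ with Wₕ = Nₕ/N, N = 43380.
55–64: Wₕ = 0.16385431; term = 0.16385431²·(1 − 0.01744513)·953/124 = 0.20274202.
65+: Wₕ = 0.41417704; term = 0.41417704²·(1 − 0.11337452)·457.9/2037 = 0.03418943.
18–34: Wₕ = 0.42196865; term = 0.42196865²·(1 − 0.14296640)·266/2617 = 0.015510869.
Sum = 0.25244232.
SE = √(0.25244232) = 0.50244.

0.50244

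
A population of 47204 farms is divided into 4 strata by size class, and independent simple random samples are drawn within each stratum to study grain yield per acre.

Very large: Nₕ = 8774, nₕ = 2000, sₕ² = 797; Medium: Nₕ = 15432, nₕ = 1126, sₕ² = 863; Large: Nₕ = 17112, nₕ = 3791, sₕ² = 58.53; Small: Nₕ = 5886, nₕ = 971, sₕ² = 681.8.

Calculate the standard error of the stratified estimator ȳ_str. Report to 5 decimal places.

0.31187

Var(ȳ_str) = Σₕ Wₕ²(1 − fₕ)sₕ²/nₕ with Wₕ = Nₕ/N, N = 47204.
Very large: Wₕ = 0.18587408; term = 0.18587408²·(1 − 0.22794620)·797/2000 = 0.010629517.
Medium: Wₕ = 0.32692145; term = 0.32692145²·(1 − 0.07296527)·863/1126 = 0.075937315.
Large: Wₕ = 0.36251165; term = 0.36251165²·(1 − 0.22154044)·58.53/3791 = 0.0015794458.
Small: Wₕ = 0.12469282; term = 0.12469282²·(1 − 0.16496772)·681.8/971 = 0.009116412.
Sum = 0.09726269.
SE = √(0.09726269) = 0.31187.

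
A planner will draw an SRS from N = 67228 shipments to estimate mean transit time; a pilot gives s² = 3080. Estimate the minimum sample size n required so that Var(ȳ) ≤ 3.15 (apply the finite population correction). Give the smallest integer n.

964

Without fpc, n₀ = s²/D = 3080/3.15 = 977.7778.
With fpc, (1 − n/N)·s²/n ≤ D requires n ≥ n₀/(1 + n₀/N) = 977.7778/(1 + 977.7778/67228) = 963.7607.
Rounding up, n = 964.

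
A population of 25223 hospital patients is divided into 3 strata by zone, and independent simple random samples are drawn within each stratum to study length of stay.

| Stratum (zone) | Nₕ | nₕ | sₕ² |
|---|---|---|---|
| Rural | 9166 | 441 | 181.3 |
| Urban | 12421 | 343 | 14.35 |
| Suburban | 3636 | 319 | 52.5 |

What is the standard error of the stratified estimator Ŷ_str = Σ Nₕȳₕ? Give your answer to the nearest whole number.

6414

Var(Ŷ_str) = Σₕ Nₕ²(1 − fₕ)sₕ²/nₕ.
Rural: 9166²·(1 − 441/9166)·181.3/441 = 3.2877933 × 10^7.
Urban: 12421²·(1 − 343/12421)·14.35/343 = 6.276382 × 10^6.
Suburban: 3636²·(1 − 319/3636)·52.5/319 = 1.984897 × 10^6.
Sum = 4.1139212 × 10^7.
SE = √(4.1139212 × 10^7) = 6414.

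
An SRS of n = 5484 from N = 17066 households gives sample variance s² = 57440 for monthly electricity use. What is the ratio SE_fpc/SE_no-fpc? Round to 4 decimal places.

f = n/N = 5484/17066 = 0.32134068.
SE_no-fpc = √(s²/n) = 3.2363724; SE_fpc = √((1−f)s²/n) = 2.6661489.
Ratio = √(1−f) = 0.82380782.

0.8238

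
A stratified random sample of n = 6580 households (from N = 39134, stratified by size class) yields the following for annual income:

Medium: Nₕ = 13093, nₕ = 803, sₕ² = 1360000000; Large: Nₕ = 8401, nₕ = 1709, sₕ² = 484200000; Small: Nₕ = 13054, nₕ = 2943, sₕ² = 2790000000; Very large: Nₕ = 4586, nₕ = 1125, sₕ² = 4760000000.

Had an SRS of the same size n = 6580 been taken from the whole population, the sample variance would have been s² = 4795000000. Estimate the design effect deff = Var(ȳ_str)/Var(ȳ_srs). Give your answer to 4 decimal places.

Var(ȳ_str) = Σ Wₕ²(1−fₕ)sₕ²/nₕ with Wₕ = Nₕ/39134:
  Medium: (13093/39134)²·(1−803/13093)·1360000000/803 = 177953.25
  Large: (8401/39134)²·(1−1709/8401)·484200000/1709 = 10400.666
  Small: (13054/39134)²·(1−2943/13054)·2790000000/2943 = 81703.974
  Very large: (4586/39134)²·(1−1125/4586)·4760000000/1125 = 43851.212
  → Var(ȳ_str) = 313909.1.
Var(ȳ_srs) = (1 − 6580/39134)·4795000000/6580 = 606195.68.
deff = 313909.1 / 606195.68 = 0.5178.

0.5178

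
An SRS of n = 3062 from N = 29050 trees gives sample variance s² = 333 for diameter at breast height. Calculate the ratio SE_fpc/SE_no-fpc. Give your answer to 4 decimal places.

0.9458

f = n/N = 3062/29050 = 0.10540448.
SE_no-fpc = √(s²/n) = 0.32977636; SE_fpc = √((1−f)s²/n) = 0.31191258.
Ratio = √(1−f) = 0.94583060.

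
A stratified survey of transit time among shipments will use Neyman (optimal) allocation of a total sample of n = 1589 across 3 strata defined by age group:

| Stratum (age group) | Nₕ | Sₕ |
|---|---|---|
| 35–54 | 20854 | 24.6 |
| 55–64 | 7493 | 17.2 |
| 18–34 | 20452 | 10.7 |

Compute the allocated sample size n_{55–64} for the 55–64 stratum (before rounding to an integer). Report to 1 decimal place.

237.9

Neyman allocation: nₕ = n·NₕSₕ / Σⱼ NⱼSⱼ.
Σ NⱼSⱼ = 20854·24.6 + 7493·17.2 + 20452·10.7 = 860724.4.
n_{55–64} = 1589·7493·17.2 / 860724.4 = 237.9.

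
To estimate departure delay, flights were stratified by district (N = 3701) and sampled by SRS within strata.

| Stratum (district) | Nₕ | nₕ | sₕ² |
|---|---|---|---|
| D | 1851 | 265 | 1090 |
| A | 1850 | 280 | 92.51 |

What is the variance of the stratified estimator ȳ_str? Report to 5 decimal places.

0.95162

Var(ȳ_str) = Σₕ Wₕ²(1 − fₕ)sₕ²/nₕ with Wₕ = Nₕ/N, N = 3701.
D: Wₕ = 0.50013510; term = 0.50013510²·(1 − 0.14316586)·1090/265 = 0.88156036.
A: Wₕ = 0.49986490; term = 0.49986490²·(1 − 0.15135135)·92.51/280 = 0.070058988.
Sum = 0.95161935.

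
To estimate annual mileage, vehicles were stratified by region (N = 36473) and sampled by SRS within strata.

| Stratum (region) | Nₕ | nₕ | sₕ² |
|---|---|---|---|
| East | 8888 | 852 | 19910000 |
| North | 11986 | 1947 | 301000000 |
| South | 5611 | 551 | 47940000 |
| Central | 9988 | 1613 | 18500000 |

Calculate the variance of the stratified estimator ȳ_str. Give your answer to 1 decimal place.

17816.5

Var(ȳ_str) = Σₕ Wₕ²(1 − fₕ)sₕ²/nₕ with Wₕ = Nₕ/N, N = 36473.
East: Wₕ = 0.24368711; term = 0.24368711²·(1 − 0.09585959)·19910000/852 = 1254.6791.
North: Wₕ = 0.32862666; term = 0.32862666²·(1 − 0.16243951)·301000000/1947 = 13983.706.
South: Wₕ = 0.15383983; term = 0.15383983²·(1 − 0.09819996)·47940000/551 = 1856.9245.
Central: Wₕ = 0.27384641; term = 0.27384641²·(1 − 0.16149379)·18500000/1613 = 721.20335.
Sum = 17816.513.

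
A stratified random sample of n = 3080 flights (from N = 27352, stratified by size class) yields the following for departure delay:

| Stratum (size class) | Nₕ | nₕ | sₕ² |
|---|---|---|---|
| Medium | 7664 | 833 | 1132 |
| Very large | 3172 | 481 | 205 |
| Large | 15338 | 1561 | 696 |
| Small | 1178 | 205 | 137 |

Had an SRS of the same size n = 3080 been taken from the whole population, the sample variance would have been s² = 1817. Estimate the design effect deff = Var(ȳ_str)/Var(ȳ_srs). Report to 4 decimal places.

0.4335

Var(ȳ_str) = Σ Wₕ²(1−fₕ)sₕ²/nₕ with Wₕ = Nₕ/27352:
  Medium: (7664/27352)²·(1−833/7664)·1132/833 = 0.095096171
  Very large: (3172/27352)²·(1−481/3172)·205/481 = 0.0048627001
  Large: (15338/27352)²·(1−1561/15338)·696/1561 = 0.12593648
  Small: (1178/27352)²·(1−205/1178)·137/205 = 0.0010238743
  → Var(ȳ_str) = 0.22691923.
Var(ȳ_srs) = (1 − 3080/27352)·1817/3080 = 0.52350482.
deff = 0.22691923 / 0.52350482 = 0.4335.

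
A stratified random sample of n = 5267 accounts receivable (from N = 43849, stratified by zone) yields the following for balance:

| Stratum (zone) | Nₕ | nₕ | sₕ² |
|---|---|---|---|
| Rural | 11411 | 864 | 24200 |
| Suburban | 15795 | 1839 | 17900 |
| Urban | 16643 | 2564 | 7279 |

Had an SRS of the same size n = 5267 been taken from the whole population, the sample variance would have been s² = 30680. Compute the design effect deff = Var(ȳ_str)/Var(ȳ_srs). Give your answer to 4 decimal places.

Var(ȳ_str) = Σ Wₕ²(1−fₕ)sₕ²/nₕ with Wₕ = Nₕ/43849:
  Rural: (11411/43849)²·(1−864/11411)·24200/864 = 1.7532138
  Suburban: (15795/43849)²·(1−1839/15795)·17900/1839 = 1.1159186
  Urban: (16643/43849)²·(1−2564/16643)·7279/2564 = 0.34596944
  → Var(ȳ_str) = 3.2151018.
Var(ȳ_srs) = (1 − 5267/43849)·30680/5267 = 5.1252739.
deff = 3.2151018 / 5.1252739 = 0.6273.

0.6273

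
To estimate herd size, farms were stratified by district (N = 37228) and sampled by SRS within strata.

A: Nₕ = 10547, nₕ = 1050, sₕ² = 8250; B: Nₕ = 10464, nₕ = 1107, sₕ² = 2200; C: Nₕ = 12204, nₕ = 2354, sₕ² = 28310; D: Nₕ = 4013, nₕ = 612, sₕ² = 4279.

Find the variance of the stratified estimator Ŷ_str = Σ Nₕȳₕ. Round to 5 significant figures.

2.5227 × 10^9

Var(Ŷ_str) = Σₕ Nₕ²(1 − fₕ)sₕ²/nₕ.
A: 10547²·(1 − 1050/10547)·8250/1050 = 7.8700961 × 10^8.
B: 10464²·(1 − 1107/10464)·2200/1107 = 1.9458503 × 10^8.
C: 12204²·(1 − 2354/12204)·28310/2354 = 1.4456789 × 10^9.
D: 4013²·(1 − 612/4013)·4279/612 = 9.5425986 × 10^7.
Sum = 2.5226995 × 10^9.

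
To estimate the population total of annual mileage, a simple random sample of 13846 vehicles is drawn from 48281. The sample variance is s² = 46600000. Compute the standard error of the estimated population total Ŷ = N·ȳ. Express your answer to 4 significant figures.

Var(Ŷ) = N²·Var(ȳ) = N²·(1 − n/N)·s²/n.
f = 13846/48281 = 0.28677948; Var(ȳ) = 0.71322052·46600000/13846 = 2400.41.
Var(Ŷ) = 48281² · 2400.41 = 5.5954876 × 10^12.
SE(Ŷ) = √(5.5954876 × 10^12) = 2.365 × 10^6.

2.365 × 10^6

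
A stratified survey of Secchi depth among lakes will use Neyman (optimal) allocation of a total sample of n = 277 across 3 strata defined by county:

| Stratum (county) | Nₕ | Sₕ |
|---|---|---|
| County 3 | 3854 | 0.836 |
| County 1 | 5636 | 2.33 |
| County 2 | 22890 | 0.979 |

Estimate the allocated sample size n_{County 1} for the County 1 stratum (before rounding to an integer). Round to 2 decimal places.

93.84

Neyman allocation: nₕ = n·NₕSₕ / Σⱼ NⱼSⱼ.
Σ NⱼSⱼ = 3854·0.836 + 5636·2.33 + 22890·0.979 = 38763.134.
n_{County 1} = 277·5636·2.33 / 38763.134 = 93.84.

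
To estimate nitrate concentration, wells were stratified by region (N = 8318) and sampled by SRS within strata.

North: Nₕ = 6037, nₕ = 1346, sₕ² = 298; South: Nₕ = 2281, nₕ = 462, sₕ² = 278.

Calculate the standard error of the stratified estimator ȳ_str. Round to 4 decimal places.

Var(ȳ_str) = Σₕ Wₕ²(1 − fₕ)sₕ²/nₕ with Wₕ = Nₕ/N, N = 8318.
North: Wₕ = 0.72577543; term = 0.72577543²·(1 − 0.22295842)·298/1346 = 0.090619149.
South: Wₕ = 0.27422457; term = 0.27422457²·(1 − 0.20254274)·278/462 = 0.036084689.
Sum = 0.12670384.
SE = √(0.12670384) = 0.3560.

0.3560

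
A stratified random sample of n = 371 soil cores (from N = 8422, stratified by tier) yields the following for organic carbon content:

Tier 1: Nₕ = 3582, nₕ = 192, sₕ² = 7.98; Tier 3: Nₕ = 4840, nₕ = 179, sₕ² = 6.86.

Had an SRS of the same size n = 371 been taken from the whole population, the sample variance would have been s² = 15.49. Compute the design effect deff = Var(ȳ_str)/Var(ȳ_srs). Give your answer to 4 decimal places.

0.4837

Var(ȳ_str) = Σ Wₕ²(1−fₕ)sₕ²/nₕ with Wₕ = Nₕ/8422:
  Tier 1: (3582/8422)²·(1−192/3582)·7.98/192 = 0.0071153533
  Tier 3: (4840/8422)²·(1−179/4840)·6.86/179 = 0.012188916
  → Var(ȳ_str) = 0.019304269.
Var(ȳ_srs) = (1 − 371/8422)·15.49/371 = 0.039912791.
deff = 0.019304269 / 0.039912791 = 0.4837.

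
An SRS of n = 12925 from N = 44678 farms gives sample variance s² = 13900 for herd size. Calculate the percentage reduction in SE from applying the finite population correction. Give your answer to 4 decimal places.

f = n/N = 12925/44678 = 0.28929227.
SE_no-fpc = √(s²/n) = 1.0370319; SE_fpc = √((1−f)s²/n) = 0.87425403.
Ratio = √(1−f) = 0.84303483. Reduction = 100·(1 − 0.84303483) = 15.6965%.

15.6965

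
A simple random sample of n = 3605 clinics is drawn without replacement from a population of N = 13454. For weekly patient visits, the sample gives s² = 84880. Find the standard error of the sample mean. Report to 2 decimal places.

4.15

Under SRS without replacement, Var(ȳ) = (1 − f)·s²/n with f = n/N = 3605/13454 = 0.26795005.
Var(ȳ) = (1 − 0.26795005)·84880/3605 = 0.73204995·23.545076 = 17.236172.
SE(ȳ) = √(17.236172) = 4.15.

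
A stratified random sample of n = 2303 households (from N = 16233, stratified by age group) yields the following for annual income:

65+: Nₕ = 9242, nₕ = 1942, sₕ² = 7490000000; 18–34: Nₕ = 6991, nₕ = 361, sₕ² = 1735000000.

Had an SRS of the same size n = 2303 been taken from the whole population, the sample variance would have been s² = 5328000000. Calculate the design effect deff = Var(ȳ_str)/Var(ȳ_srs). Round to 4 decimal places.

Var(ȳ_str) = Σ Wₕ²(1−fₕ)sₕ²/nₕ with Wₕ = Nₕ/16233:
  65+: (9242/16233)²·(1−1942/9242)·7490000000/1942 = 987469.84
  18–34: (6991/16233)²·(1−361/6991)·1735000000/361 = 845371.36
  → Var(ȳ_str) = 1.8328412 × 10^6.
Var(ȳ_srs) = (1 − 2303/16233)·5328000000/2303 = 1.9852838 × 10^6.
deff = (1.8328412 × 10^6) / (1.9852838 × 10^6) = 0.9232.

0.9232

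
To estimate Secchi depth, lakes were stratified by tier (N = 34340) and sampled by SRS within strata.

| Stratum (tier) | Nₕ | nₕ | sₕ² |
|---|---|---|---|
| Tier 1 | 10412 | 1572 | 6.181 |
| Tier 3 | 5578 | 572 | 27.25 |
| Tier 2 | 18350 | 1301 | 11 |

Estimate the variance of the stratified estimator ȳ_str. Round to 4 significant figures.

Var(ȳ_str) = Σₕ Wₕ²(1 − fₕ)sₕ²/nₕ with Wₕ = Nₕ/N, N = 34340.
Tier 1: Wₕ = 0.30320326; term = 0.30320326²·(1 − 0.15097964)·6.181/1572 = 3.0689658 × 10^-4.
Tier 3: Wₕ = 0.16243448; term = 0.16243448²·(1 − 0.10254572)·27.25/572 = 0.0011280783.
Tier 2: Wₕ = 0.53436226; term = 0.53436226²·(1 − 0.07089918)·11/1301 = 0.0022431059.
Sum = 0.0036780808.

0.003678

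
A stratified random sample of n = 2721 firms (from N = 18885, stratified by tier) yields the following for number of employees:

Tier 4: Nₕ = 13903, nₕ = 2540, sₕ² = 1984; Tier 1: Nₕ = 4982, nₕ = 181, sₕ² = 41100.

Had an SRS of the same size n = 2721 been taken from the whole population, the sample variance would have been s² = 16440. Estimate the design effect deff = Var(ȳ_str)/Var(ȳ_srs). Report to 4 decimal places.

Var(ȳ_str) = Σ Wₕ²(1−fₕ)sₕ²/nₕ with Wₕ = Nₕ/18885:
  Tier 4: (13903/18885)²·(1−2540/13903)·1984/2540 = 0.34599952
  Tier 1: (4982/18885)²·(1−181/4982)·41100/181 = 15.228765
  → Var(ȳ_str) = 15.574765.
Var(ȳ_srs) = (1 − 2721/18885)·16440/2721 = 5.1713642.
deff = 15.574765 / 5.1713642 = 3.0117.

3.0117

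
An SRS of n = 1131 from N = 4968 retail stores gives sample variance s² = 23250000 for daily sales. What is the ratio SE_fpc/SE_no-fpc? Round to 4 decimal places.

f = n/N = 1131/4968 = 0.22765700.
SE_no-fpc = √(s²/n) = 143.37723; SE_fpc = √((1−f)s²/n) = 126.00428.
Ratio = √(1−f) = 0.87883047.

0.8788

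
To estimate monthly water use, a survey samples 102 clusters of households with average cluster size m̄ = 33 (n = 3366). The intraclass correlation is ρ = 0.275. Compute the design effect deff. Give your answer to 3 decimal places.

deff = 1 + (33 − 1)·0.275 = 1 + 8.8 = 9.8.

9.800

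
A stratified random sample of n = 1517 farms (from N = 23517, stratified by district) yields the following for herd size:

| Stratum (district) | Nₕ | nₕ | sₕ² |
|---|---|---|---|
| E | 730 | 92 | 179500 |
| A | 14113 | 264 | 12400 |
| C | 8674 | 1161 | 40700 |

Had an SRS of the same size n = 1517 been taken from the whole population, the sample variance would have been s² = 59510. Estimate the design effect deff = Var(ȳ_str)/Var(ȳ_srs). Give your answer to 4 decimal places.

0.6097

Var(ȳ_str) = Σ Wₕ²(1−fₕ)sₕ²/nₕ with Wₕ = Nₕ/23517:
  E: (730/23517)²·(1−92/730)·179500/92 = 1.643071
  A: (14113/23517)²·(1−264/14113)·12400/264 = 16.599373
  C: (8674/23517)²·(1−1161/8674)·40700/1161 = 4.1307714
  → Var(ȳ_str) = 22.373215.
Var(ȳ_srs) = (1 − 1517/23517)·59510/1517 = 36.698231.
deff = 22.373215 / 36.698231 = 0.6097.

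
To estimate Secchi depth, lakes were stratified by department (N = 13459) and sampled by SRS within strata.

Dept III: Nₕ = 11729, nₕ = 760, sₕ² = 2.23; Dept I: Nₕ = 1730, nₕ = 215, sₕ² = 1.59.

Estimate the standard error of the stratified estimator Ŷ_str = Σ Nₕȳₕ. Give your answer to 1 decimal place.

630.0

Var(Ŷ_str) = Σₕ Nₕ²(1 − fₕ)sₕ²/nₕ.
Dept III: 11729²·(1 − 760/11729)·2.23/760 = 377502.03.
Dept I: 1730²·(1 − 215/1730)·1.59/215 = 19382.84.
Sum = 396884.87.
SE = √(396884.87) = 630.0.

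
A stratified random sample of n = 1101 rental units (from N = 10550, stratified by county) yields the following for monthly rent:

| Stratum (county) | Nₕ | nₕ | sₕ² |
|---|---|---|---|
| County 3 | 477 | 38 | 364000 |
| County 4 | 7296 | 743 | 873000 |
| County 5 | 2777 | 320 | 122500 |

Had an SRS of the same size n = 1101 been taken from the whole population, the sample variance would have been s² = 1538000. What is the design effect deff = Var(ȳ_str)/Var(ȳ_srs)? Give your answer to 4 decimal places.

Var(ȳ_str) = Σ Wₕ²(1−fₕ)sₕ²/nₕ with Wₕ = Nₕ/10550:
  County 3: (477/10550)²·(1−38/477)·364000/38 = 18.0217
  County 4: (7296/10550)²·(1−743/7296)·873000/743 = 504.71418
  County 5: (2777/10550)²·(1−320/2777)·122500/320 = 23.467251
  → Var(ȳ_str) = 546.20313.
Var(ȳ_srs) = (1 − 1101/10550)·1538000/1101 = 1251.1299.
deff = 546.20313 / 1251.1299 = 0.4366.

0.4366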